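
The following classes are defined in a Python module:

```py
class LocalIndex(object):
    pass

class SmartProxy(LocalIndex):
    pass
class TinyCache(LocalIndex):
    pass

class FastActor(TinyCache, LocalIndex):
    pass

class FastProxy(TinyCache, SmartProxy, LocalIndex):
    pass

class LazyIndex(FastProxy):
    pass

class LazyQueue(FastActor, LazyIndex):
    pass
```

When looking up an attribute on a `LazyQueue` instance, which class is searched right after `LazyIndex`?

L[LazyQueue] = LazyQueue + merge(L[FastActor], L[LazyIndex], [FastActor LazyIndex])
  take FastActor:  [FastActor TinyCache LocalIndex object] + [LazyIndex FastProxy TinyCache SmartProxy LocalIndex object] + [FastActor LazyIndex]
  take LazyIndex:  [TinyCache LocalIndex object] + [LazyIndex FastProxy TinyCache SmartProxy LocalIndex object] + [LazyIndex]
  take FastProxy:  [TinyCache LocalIndex object] + [FastProxy TinyCache SmartProxy LocalIndex object]
  take TinyCache:  [TinyCache LocalIndex object] + [TinyCache SmartProxy LocalIndex object]
  take SmartProxy:  [LocalIndex object] + [SmartProxy LocalIndex object]
  take LocalIndex:  [LocalIndex object] + [LocalIndex object]
  take object:  [object] + [object]
MRO: LazyQueue FastActor LazyIndex FastProxy TinyCache SmartProxy LocalIndex object
LazyIndex is at position 2; next is FastProxy.

FastProxy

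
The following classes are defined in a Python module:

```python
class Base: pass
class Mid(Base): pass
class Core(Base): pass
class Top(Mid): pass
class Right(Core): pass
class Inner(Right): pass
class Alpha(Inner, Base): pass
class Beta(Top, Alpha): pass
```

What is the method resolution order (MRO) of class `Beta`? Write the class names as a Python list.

L[Beta] = Beta + merge(L[Top], L[Alpha], [Top Alpha])
  take Top:  [Top Mid Base object] + [Alpha Inner Right Core Base object] + [Top Alpha]
  take Mid:  [Mid Base object] + [Alpha Inner Right Core Base object] + [Alpha]
  take Alpha:  [Base object] + [Alpha Inner Right Core Base object] + [Alpha]
  take Inner:  [Base object] + [Inner Right Core Base object]
  take Right:  [Base object] + [Right Core Base object]
  take Core:  [Base object] + [Core Base object]
  take Base:  [Base object] + [Base object]
  take object:  [object] + [object]

[Beta, Top, Mid, Alpha, Inner, Right, Core, Base, object]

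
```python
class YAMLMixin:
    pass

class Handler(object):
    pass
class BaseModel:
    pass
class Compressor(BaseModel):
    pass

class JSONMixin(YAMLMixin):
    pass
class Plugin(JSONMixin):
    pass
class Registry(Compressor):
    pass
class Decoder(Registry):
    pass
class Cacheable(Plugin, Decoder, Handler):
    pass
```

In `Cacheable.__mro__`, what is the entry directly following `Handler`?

object

L[Cacheable] = Cacheable + merge(L[Plugin], L[Decoder], L[Handler], [Plugin Decoder Handler])
  take Plugin:  [Plugin JSONMixin YAMLMixin object] + [Decoder Registry Compressor BaseModel object] + [Handler object] + [Plugin Decoder Handler]
  take JSONMixin:  [JSONMixin YAMLMixin object] + [Decoder Registry Compressor BaseModel object] + [Handler object] + [Decoder Handler]
  take YAMLMixin:  [YAMLMixin object] + [Decoder Registry Compressor BaseModel object] + [Handler object] + [Decoder Handler]
  take Decoder:  [object] + [Decoder Registry Compressor BaseModel object] + [Handler object] + [Decoder Handler]
  take Registry:  [object] + [Registry Compressor BaseModel object] + [Handler object] + [Handler]
  take Compressor:  [object] + [Compressor BaseModel object] + [Handler object] + [Handler]
  take BaseModel:  [object] + [BaseModel object] + [Handler object] + [Handler]
  take Handler:  [object] + [object] + [Handler object] + [Handler]
  take object:  [object] + [object] + [object]
MRO: Cacheable Plugin JSONMixin YAMLMixin Decoder Registry Compressor BaseModel Handler object
Handler is at position 8; next is object.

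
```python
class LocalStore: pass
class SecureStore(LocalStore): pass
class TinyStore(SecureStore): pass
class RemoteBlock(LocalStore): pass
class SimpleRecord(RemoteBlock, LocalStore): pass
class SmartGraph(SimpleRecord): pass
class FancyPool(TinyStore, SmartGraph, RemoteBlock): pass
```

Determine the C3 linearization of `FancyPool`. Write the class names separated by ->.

L[FancyPool] = FancyPool + merge(L[TinyStore], L[SmartGraph], L[RemoteBlock], [TinyStore SmartGraph RemoteBlock])
  take TinyStore:  [TinyStore SecureStore LocalStore object] + [SmartGraph SimpleRecord RemoteBlock LocalStore object] + [RemoteBlock LocalStore object] + [TinyStore SmartGraph RemoteBlock]
  take SecureStore:  [SecureStore LocalStore object] + [SmartGraph SimpleRecord RemoteBlock LocalStore object] + [RemoteBlock LocalStore object] + [SmartGraph RemoteBlock]
  take SmartGraph:  [LocalStore object] + [SmartGraph SimpleRecord RemoteBlock LocalStore object] + [RemoteBlock LocalStore object] + [SmartGraph RemoteBlock]
  take SimpleRecord:  [LocalStore object] + [SimpleRecord RemoteBlock LocalStore object] + [RemoteBlock LocalStore object] + [RemoteBlock]
  take RemoteBlock:  [LocalStore object] + [RemoteBlock LocalStore object] + [RemoteBlock LocalStore object] + [RemoteBlock]
  take LocalStore:  [LocalStore object] + [LocalStore object] + [LocalStore object]
  take object:  [object] + [object] + [object]

FancyPool -> TinyStore -> SecureStore -> SmartGraph -> SimpleRecord -> RemoteBlock -> LocalStore -> object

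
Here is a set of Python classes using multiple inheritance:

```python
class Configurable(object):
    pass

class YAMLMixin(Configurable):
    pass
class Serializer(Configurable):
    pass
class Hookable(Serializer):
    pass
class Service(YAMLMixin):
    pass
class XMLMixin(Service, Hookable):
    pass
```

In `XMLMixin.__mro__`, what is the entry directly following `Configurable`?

object

L[XMLMixin] = XMLMixin + merge(L[Service], L[Hookable], [Service Hookable])
  take Service:  [Service YAMLMixin Configurable object] + [Hookable Serializer Configurable object] + [Service Hookable]
  take YAMLMixin:  [YAMLMixin Configurable object] + [Hookable Serializer Configurable object] + [Hookable]
  take Hookable:  [Configurable object] + [Hookable Serializer Configurable object] + [Hookable]
  take Serializer:  [Configurable object] + [Serializer Configurable object]
  take Configurable:  [Configurable object] + [Configurable object]
  take object:  [object] + [object]
MRO: XMLMixin Service YAMLMixin Hookable Serializer Configurable object
Configurable is at position 5; next is object.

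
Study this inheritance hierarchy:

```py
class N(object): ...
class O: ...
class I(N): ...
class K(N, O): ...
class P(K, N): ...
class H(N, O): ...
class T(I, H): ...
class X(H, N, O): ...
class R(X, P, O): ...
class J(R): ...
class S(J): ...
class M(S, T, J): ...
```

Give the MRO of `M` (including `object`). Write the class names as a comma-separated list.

M, S, T, J, R, X, I, H, P, K, N, O, object

L[M] = M + merge(L[S], L[T], L[J], [S T J])
  take S:  [S J R X H P K N O object] + [T I H N O object] + [J R X H P K N O object] + [S T J]
  take T:  [J R X H P K N O object] + [T I H N O object] + [J R X H P K N O object] + [T J]
  take J:  [J R X H P K N O object] + [I H N O object] + [J R X H P K N O object] + [J]
  take R:  [R X H P K N O object] + [I H N O object] + [R X H P K N O object]
  take X:  [X H P K N O object] + [I H N O object] + [X H P K N O object]
  take I:  [H P K N O object] + [I H N O object] + [H P K N O object]
  take H:  [H P K N O object] + [H N O object] + [H P K N O object]
  take P:  [P K N O object] + [N O object] + [P K N O object]
  take K:  [K N O object] + [N O object] + [K N O object]
  take N:  [N O object] + [N O object] + [N O object]
  take O:  [O object] + [O object] + [O object]
  take object:  [object] + [object] + [object]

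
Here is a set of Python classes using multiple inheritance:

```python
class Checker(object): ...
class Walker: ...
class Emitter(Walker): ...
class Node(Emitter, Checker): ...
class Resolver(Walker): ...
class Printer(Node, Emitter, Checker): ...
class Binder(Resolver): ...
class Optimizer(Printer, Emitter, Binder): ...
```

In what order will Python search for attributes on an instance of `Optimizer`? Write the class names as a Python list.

L[Optimizer] = Optimizer + merge(L[Printer], L[Emitter], L[Binder], [Printer Emitter Binder])
  take Printer:  [Printer Node Emitter Walker Checker object] + [Emitter Walker object] + [Binder Resolver Walker object] + [Printer Emitter Binder]
  take Node:  [Node Emitter Walker Checker object] + [Emitter Walker object] + [Binder Resolver Walker object] + [Emitter Binder]
  take Emitter:  [Emitter Walker Checker object] + [Emitter Walker object] + [Binder Resolver Walker object] + [Emitter Binder]
  take Binder:  [Walker Checker object] + [Walker object] + [Binder Resolver Walker object] + [Binder]
  take Resolver:  [Walker Checker object] + [Walker object] + [Resolver Walker object]
  take Walker:  [Walker Checker object] + [Walker object] + [Walker object]
  take Checker:  [Checker object] + [object] + [object]
  take object:  [object] + [object] + [object]

[Optimizer, Printer, Node, Emitter, Binder, Resolver, Walker, Checker, object]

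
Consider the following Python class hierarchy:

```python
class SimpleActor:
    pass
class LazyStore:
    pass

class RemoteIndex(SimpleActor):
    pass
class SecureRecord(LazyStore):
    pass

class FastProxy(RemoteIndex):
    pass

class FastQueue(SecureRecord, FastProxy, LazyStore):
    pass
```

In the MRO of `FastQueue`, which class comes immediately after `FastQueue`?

L[FastQueue] = FastQueue + merge(L[SecureRecord], L[FastProxy], L[LazyStore], [SecureRecord FastProxy LazyStore])
  take SecureRecord:  [SecureRecord LazyStore object] + [FastProxy RemoteIndex SimpleActor object] + [LazyStore object] + [SecureRecord FastProxy LazyStore]
  take FastProxy:  [LazyStore object] + [FastProxy RemoteIndex SimpleActor object] + [LazyStore object] + [FastProxy LazyStore]
  take LazyStore:  [LazyStore object] + [RemoteIndex SimpleActor object] + [LazyStore object] + [LazyStore]
  take RemoteIndex:  [object] + [RemoteIndex SimpleActor object] + [object]
  take SimpleActor:  [object] + [SimpleActor object] + [object]
  take object:  [object] + [object] + [object]
MRO: FastQueue SecureRecord FastProxy LazyStore RemoteIndex SimpleActor object
FastQueue is at position 0; next is SecureRecord.

SecureRecord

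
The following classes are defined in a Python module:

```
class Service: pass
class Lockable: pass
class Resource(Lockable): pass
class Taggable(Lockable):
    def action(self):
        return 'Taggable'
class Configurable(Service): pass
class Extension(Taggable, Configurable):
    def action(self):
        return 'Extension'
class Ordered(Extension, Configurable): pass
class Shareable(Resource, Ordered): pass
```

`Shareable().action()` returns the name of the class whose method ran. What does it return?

L[Shareable] = Shareable + merge(L[Resource], L[Ordered], [Resource Ordered])
  take Resource:  [Resource Lockable object] + [Ordered Extension Taggable Lockable Configurable Service object] + [Resource Ordered]
  take Ordered:  [Lockable object] + [Ordered Extension Taggable Lockable Configurable Service object] + [Ordered]
  take Extension:  [Lockable object] + [Extension Taggable Lockable Configurable Service object]
  take Taggable:  [Lockable object] + [Taggable Lockable Configurable Service object]
  take Lockable:  [Lockable object] + [Lockable Configurable Service object]
  take Configurable:  [object] + [Configurable Service object]
  take Service:  [object] + [Service object]
  take object:  [object] + [object]
MRO: Shareable Resource Ordered Extension Taggable Lockable Configurable Service object
action is defined in: Extension, Taggable. First along the MRO is Extension.

Extension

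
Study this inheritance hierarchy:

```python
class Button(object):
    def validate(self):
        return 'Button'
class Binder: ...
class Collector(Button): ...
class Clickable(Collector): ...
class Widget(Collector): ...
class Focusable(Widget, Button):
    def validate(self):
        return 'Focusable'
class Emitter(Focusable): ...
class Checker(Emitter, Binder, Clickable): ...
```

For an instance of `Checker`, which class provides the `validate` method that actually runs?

L[Checker] = Checker + merge(L[Emitter], L[Binder], L[Clickable], [Emitter Binder Clickable])
  take Emitter:  [Emitter Focusable Widget Collector Button object] + [Binder object] + [Clickable Collector Button object] + [Emitter Binder Clickable]
  take Focusable:  [Focusable Widget Collector Button object] + [Binder object] + [Clickable Collector Button object] + [Binder Clickable]
  take Widget:  [Widget Collector Button object] + [Binder object] + [Clickable Collector Button object] + [Binder Clickable]
  take Binder:  [Collector Button object] + [Binder object] + [Clickable Collector Button object] + [Binder Clickable]
  take Clickable:  [Collector Button object] + [object] + [Clickable Collector Button object] + [Clickable]
  take Collector:  [Collector Button object] + [object] + [Collector Button object]
  take Button:  [Button object] + [object] + [Button object]
  take object:  [object] + [object] + [object]
MRO: Checker Emitter Focusable Widget Binder Clickable Collector Button object
validate is defined in: Button, Focusable. First along the MRO is Focusable.

Focusable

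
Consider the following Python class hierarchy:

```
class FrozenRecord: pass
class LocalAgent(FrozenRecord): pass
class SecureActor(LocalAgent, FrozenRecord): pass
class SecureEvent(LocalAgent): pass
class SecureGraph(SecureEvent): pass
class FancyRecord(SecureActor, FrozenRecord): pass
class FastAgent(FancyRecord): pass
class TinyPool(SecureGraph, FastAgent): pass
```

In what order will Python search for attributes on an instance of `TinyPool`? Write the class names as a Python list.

L[TinyPool] = TinyPool + merge(L[SecureGraph], L[FastAgent], [SecureGraph FastAgent])
  take SecureGraph:  [SecureGraph SecureEvent LocalAgent FrozenRecord object] + [FastAgent FancyRecord SecureActor LocalAgent FrozenRecord object] + [SecureGraph FastAgent]
  take SecureEvent:  [SecureEvent LocalAgent FrozenRecord object] + [FastAgent FancyRecord SecureActor LocalAgent FrozenRecord object] + [FastAgent]
  take FastAgent:  [LocalAgent FrozenRecord object] + [FastAgent FancyRecord SecureActor LocalAgent FrozenRecord object] + [FastAgent]
  take FancyRecord:  [LocalAgent FrozenRecord object] + [FancyRecord SecureActor LocalAgent FrozenRecord object]
  take SecureActor:  [LocalAgent FrozenRecord object] + [SecureActor LocalAgent FrozenRecord object]
  take LocalAgent:  [LocalAgent FrozenRecord object] + [LocalAgent FrozenRecord object]
  take FrozenRecord:  [FrozenRecord object] + [FrozenRecord object]
  take object:  [object] + [object]

[TinyPool, SecureGraph, SecureEvent, FastAgent, FancyRecord, SecureActor, LocalAgent, FrozenRecord, object]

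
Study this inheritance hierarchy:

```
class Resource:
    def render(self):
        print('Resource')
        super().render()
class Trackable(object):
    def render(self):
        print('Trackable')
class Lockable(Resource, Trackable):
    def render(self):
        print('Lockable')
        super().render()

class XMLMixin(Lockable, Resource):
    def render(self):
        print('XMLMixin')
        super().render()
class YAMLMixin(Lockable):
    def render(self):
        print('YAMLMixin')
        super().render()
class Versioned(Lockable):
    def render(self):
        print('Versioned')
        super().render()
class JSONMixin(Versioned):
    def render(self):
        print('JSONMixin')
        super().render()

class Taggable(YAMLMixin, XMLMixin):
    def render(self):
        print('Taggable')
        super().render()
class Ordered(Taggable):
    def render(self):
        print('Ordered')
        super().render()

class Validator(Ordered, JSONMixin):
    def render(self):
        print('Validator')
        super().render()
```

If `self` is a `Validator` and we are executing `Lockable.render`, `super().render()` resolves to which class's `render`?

Resource

L[Validator] = Validator + merge(L[Ordered], L[JSONMixin], [Ordered JSONMixin])
  take Ordered:  [Ordered Taggable YAMLMixin XMLMixin Lockable Resource Trackable object] + [JSONMixin Versioned Lockable Resource Trackable object] + [Ordered JSONMixin]
  take Taggable:  [Taggable YAMLMixin XMLMixin Lockable Resource Trackable object] + [JSONMixin Versioned Lockable Resource Trackable object] + [JSONMixin]
  take YAMLMixin:  [YAMLMixin XMLMixin Lockable Resource Trackable object] + [JSONMixin Versioned Lockable Resource Trackable object] + [JSONMixin]
  take XMLMixin:  [XMLMixin Lockable Resource Trackable object] + [JSONMixin Versioned Lockable Resource Trackable object] + [JSONMixin]
  take JSONMixin:  [Lockable Resource Trackable object] + [JSONMixin Versioned Lockable Resource Trackable object] + [JSONMixin]
  take Versioned:  [Lockable Resource Trackable object] + [Versioned Lockable Resource Trackable object]
  take Lockable:  [Lockable Resource Trackable object] + [Lockable Resource Trackable object]
  take Resource:  [Resource Trackable object] + [Resource Trackable object]
  take Trackable:  [Trackable object] + [Trackable object]
  take object:  [object] + [object]
MRO: Validator Ordered Taggable YAMLMixin XMLMixin JSONMixin Versioned Lockable Resource Trackable object
super() in Lockable.render on a Validator instance goes to the class after Lockable in Validator's MRO: Resource.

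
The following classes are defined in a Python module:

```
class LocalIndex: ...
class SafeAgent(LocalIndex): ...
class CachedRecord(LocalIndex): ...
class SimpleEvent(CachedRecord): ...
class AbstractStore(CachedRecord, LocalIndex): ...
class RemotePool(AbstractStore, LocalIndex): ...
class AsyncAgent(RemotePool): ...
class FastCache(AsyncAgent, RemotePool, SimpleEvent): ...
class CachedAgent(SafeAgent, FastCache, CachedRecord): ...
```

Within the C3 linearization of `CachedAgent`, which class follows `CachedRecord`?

L[CachedAgent] = CachedAgent + merge(L[SafeAgent], L[FastCache], L[CachedRecord], [SafeAgent FastCache CachedRecord])
  take SafeAgent:  [SafeAgent LocalIndex object] + [FastCache AsyncAgent RemotePool AbstractStore SimpleEvent CachedRecord LocalIndex object] + [CachedRecord LocalIndex object] + [SafeAgent FastCache CachedRecord]
  take FastCache:  [LocalIndex object] + [FastCache AsyncAgent RemotePool AbstractStore SimpleEvent CachedRecord LocalIndex object] + [CachedRecord LocalIndex object] + [FastCache CachedRecord]
  take AsyncAgent:  [LocalIndex object] + [AsyncAgent RemotePool AbstractStore SimpleEvent CachedRecord LocalIndex object] + [CachedRecord LocalIndex object] + [CachedRecord]
  take RemotePool:  [LocalIndex object] + [RemotePool AbstractStore SimpleEvent CachedRecord LocalIndex object] + [CachedRecord LocalIndex object] + [CachedRecord]
  take AbstractStore:  [LocalIndex object] + [AbstractStore SimpleEvent CachedRecord LocalIndex object] + [CachedRecord LocalIndex object] + [CachedRecord]
  take SimpleEvent:  [LocalIndex object] + [SimpleEvent CachedRecord LocalIndex object] + [CachedRecord LocalIndex object] + [CachedRecord]
  take CachedRecord:  [LocalIndex object] + [CachedRecord LocalIndex object] + [CachedRecord LocalIndex object] + [CachedRecord]
  take LocalIndex:  [LocalIndex object] + [LocalIndex object] + [LocalIndex object]
  take object:  [object] + [object] + [object]
MRO: CachedAgent SafeAgent FastCache AsyncAgent RemotePool AbstractStore SimpleEvent CachedRecord LocalIndex object
CachedRecord is at position 7; next is LocalIndex.

LocalIndex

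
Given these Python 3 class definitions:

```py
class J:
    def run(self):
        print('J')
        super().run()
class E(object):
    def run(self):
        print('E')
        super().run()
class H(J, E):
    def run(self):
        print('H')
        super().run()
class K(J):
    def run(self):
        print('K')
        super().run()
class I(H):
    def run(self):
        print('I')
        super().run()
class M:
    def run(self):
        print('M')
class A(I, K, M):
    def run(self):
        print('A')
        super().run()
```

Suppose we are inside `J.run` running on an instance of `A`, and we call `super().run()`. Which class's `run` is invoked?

E

L[A] = A + merge(L[I], L[K], L[M], [I K M])
  take I:  [I H J E object] + [K J object] + [M object] + [I K M]
  take H:  [H J E object] + [K J object] + [M object] + [K M]
  take K:  [J E object] + [K J object] + [M object] + [K M]
  take J:  [J E object] + [J object] + [M object] + [M]
  take E:  [E object] + [object] + [M object] + [M]
  take M:  [object] + [object] + [M object] + [M]
  take object:  [object] + [object] + [object]
MRO: A I H K J E M object
super() in J.run on a A instance goes to the class after J in A's MRO: E.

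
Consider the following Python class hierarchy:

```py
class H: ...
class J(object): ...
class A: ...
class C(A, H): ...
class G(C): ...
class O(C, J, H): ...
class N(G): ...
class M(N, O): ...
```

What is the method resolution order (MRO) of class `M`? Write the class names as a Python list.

[M, N, G, O, C, A, J, H, object]

L[M] = M + merge(L[N], L[O], [N O])
  take N:  [N G C A H object] + [O C A J H object] + [N O]
  take G:  [G C A H object] + [O C A J H object] + [O]
  take O:  [C A H object] + [O C A J H object] + [O]
  take C:  [C A H object] + [C A J H object]
  take A:  [A H object] + [A J H object]
  take J:  [H object] + [J H object]
  take H:  [H object] + [H object]
  take object:  [object] + [object]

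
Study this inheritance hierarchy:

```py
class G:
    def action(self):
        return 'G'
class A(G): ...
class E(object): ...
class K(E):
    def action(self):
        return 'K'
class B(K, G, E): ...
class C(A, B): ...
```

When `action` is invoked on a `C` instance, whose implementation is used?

L[C] = C + merge(L[A], L[B], [A B])
  take A:  [A G object] + [B K G E object] + [A B]
  take B:  [G object] + [B K G E object] + [B]
  take K:  [G object] + [K G E object]
  take G:  [G object] + [G E object]
  take E:  [object] + [E object]
  take object:  [object] + [object]
MRO: C A B K G E object
action is defined in: G, K. First along the MRO is K.

K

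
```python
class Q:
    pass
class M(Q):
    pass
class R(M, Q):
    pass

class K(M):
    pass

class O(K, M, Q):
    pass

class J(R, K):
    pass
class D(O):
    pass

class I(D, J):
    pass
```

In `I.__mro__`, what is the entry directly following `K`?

L[I] = I + merge(L[D], L[J], [D J])
  take D:  [D O K M Q object] + [J R K M Q object] + [D J]
  take O:  [O K M Q object] + [J R K M Q object] + [J]
  take J:  [K M Q object] + [J R K M Q object] + [J]
  take R:  [K M Q object] + [R K M Q object]
  take K:  [K M Q object] + [K M Q object]
  take M:  [M Q object] + [M Q object]
  take Q:  [Q object] + [Q object]
  take object:  [object] + [object]
MRO: I D O J R K M Q object
K is at position 5; next is M.

M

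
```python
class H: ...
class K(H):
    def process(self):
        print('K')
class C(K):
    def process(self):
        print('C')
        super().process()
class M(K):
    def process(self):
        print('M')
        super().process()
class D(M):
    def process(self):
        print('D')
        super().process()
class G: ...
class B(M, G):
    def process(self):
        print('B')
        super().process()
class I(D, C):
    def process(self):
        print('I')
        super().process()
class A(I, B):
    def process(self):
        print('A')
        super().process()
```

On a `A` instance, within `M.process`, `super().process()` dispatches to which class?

L[A] = A + merge(L[I], L[B], [I B])
  take I:  [I D M C K H object] + [B M K H G object] + [I B]
  take D:  [D M C K H object] + [B M K H G object] + [B]
  take B:  [M C K H object] + [B M K H G object] + [B]
  take M:  [M C K H object] + [M K H G object]
  take C:  [C K H object] + [K H G object]
  take K:  [K H object] + [K H G object]
  take H:  [H object] + [H G object]
  take G:  [object] + [G object]
  take object:  [object] + [object]
MRO: A I D B M C K H G object
super() in M.process on a A instance goes to the class after M in A's MRO: C.

C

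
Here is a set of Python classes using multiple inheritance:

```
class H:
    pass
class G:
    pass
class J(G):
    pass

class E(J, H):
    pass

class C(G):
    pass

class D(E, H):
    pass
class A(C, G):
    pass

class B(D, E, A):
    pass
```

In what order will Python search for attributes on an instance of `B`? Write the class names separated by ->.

B -> D -> E -> J -> A -> C -> G -> H -> object

L[B] = B + merge(L[D], L[E], L[A], [D E A])
  take D:  [D E J G H object] + [E J G H object] + [A C G object] + [D E A]
  take E:  [E J G H object] + [E J G H object] + [A C G object] + [E A]
  take J:  [J G H object] + [J G H object] + [A C G object] + [A]
  take A:  [G H object] + [G H object] + [A C G object] + [A]
  take C:  [G H object] + [G H object] + [C G object]
  take G:  [G H object] + [G H object] + [G object]
  take H:  [H object] + [H object] + [object]
  take object:  [object] + [object] + [object]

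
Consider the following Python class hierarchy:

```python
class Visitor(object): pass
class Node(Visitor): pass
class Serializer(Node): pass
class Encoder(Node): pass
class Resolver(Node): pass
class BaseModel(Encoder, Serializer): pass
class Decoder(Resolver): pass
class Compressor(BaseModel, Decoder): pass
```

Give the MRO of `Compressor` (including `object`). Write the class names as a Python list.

L[Compressor] = Compressor + merge(L[BaseModel], L[Decoder], [BaseModel Decoder])
  take BaseModel:  [BaseModel Encoder Serializer Node Visitor object] + [Decoder Resolver Node Visitor object] + [BaseModel Decoder]
  take Encoder:  [Encoder Serializer Node Visitor object] + [Decoder Resolver Node Visitor object] + [Decoder]
  take Serializer:  [Serializer Node Visitor object] + [Decoder Resolver Node Visitor object] + [Decoder]
  take Decoder:  [Node Visitor object] + [Decoder Resolver Node Visitor object] + [Decoder]
  take Resolver:  [Node Visitor object] + [Resolver Node Visitor object]
  take Node:  [Node Visitor object] + [Node Visitor object]
  take Visitor:  [Visitor object] + [Visitor object]
  take object:  [object] + [object]

[Compressor, BaseModel, Encoder, Serializer, Decoder, Resolver, Node, Visitor, object]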